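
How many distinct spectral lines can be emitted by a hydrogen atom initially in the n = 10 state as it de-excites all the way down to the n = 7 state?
6

The electron can occupy levels n = 7, 8, ..., 10 during de-excitation — that is m = 10 - 7 + 1 = 4 distinct levels.

The number of distinct spectral lines equals the number of ways to choose 2 of these m levels (each pair gives one possible emission transition):

Number of lines = m(m-1)/2 = 4×3/2 = 6

These correspond to all possible transitions between the 4 levels:
10 → 9, 10 → 8, 10 → 7, 9 → 8, 9 → 7, 8 → 7

Each transition produces a photon with a unique energy (and thus wavelength). This count does not depend on Z.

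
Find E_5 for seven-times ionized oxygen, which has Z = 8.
-34.8306 eV

For hydrogen-like ions, the energy levels scale with Z²:
E_n = -13.6057 Z² / n² eV

For O⁷⁺ (Z = 8) at n = 5:
E_5 = -13.6057 × 8² / 5²
E_5 = -13.6057 × 64 / 25
E_5 = -870.7648 / 25
E_5 = -34.8306 eV

The energy is 64 times more negative than hydrogen at the same n due to the stronger nuclear charge.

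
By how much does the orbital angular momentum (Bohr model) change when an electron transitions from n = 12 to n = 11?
1.055e-34 J·s (or 1ℏ)

In the Bohr model, L_n = nℏ where ℏ = 1.05457e-34 J·s.

L_12 = 12ℏ = 1.26548e-33 J·s
L_11 = 11ℏ = 1.16003e-33 J·s

ΔL = L_12 - L_11 = (12 - 11)ℏ = 1ℏ
ΔL = 1 × 1.05457e-34 J·s = 1.055e-34 J·s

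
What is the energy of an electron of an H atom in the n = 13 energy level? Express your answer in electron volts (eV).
-0.0805 eV

The energy levels of a hydrogen-like atom are given by:
E_n = -13.6057 eV / n²

For n = 13:
E_13 = -13.6057 eV / 13²
E_13 = -13.6057 eV / 169
E_13 = -0.0805 eV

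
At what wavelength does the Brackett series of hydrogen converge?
1458.024 nm

The series limit corresponds to the transition from n = ∞ to n = 4.
This is the highest energy (shortest wavelength) transition in the Brackett series.

E_∞ = 0 eV
E_4 = -13.6057 / 4² = -0.850356250 eV

Energy at series limit:
ΔE = E_∞ - E_4 = 0 - (-0.850356250) = 0.850356250 eV
λ = hc/E = 1239.84 eV·nm / 0.850356250 eV = 1458.024 nm

This energy equals the ionization energy from the n = 4 state of hydrogen.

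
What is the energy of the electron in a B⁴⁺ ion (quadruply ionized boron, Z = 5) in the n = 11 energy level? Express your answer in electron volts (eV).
-2.81110 eV

The energy levels of a hydrogen-like atom are given by:
E_n = -13.6057 Z² / n² eV  (with Z = 5 for B⁴⁺)

For n = 11:
E_11 = -13.6057 × 5² / 11²
E_11 = -13.6057 × 25 / 121
E_11 = -2.81110 eV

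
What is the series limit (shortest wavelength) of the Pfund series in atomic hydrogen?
2278.1628 nm

The series limit corresponds to the transition from n = ∞ to n = 5.
This is the highest energy (shortest wavelength) transition in the Pfund series.

E_∞ = 0 eV
E_5 = -13.6057 / 5² = -0.5442280000 eV

Energy at series limit:
ΔE = E_∞ - E_5 = 0 - (-0.5442280000) = 0.5442280000 eV
λ = hc/E = 1239.84 eV·nm / 0.5442280000 eV = 2278.1628 nm

This energy equals the ionization energy from the n = 5 state of hydrogen.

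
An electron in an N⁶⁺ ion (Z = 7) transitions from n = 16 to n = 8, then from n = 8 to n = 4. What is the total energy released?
39.06324 eV

The energy levels of N⁶⁺ are E_n = -13.6057 × 7² / n² eV.

First transition (16 → 8):
ΔE₁ = |E_8 - E_16|
ΔE₁ = |-10.41686406250 - (-2.60421601563)| = 7.81264805 eV

Second transition (8 → 4):
ΔE₂ = |E_4 - E_8|
ΔE₂ = |-41.66745625000 - (-10.41686406250)| = 31.25059219 eV

Total energy released:
E_total = ΔE₁ + ΔE₂ = 7.81264805 + 31.25059219 = 39.06324 eV

Note: This equals the direct transition 16 → 4: 39.06324 eV ✓
Energy is conserved regardless of the path taken.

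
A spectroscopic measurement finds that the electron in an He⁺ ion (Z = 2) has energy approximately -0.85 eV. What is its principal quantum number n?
n = 8

The exact energy levels follow E_n = -13.6057 Z² / n² eV with Z = 2.

The measured value (-0.85 eV) is reported to only 2 significant figures, so we must test candidate n values and see which one matches to that precision.

Candidate energies:
  n = 6:  E = -13.6057 × 2² / 6² = -1.511744 eV
  n = 7:  E = -13.6057 × 2² / 7² = -1.110669 eV
  n = 8:  E = -13.6057 × 2² / 8² = -0.850356 eV  ← matches
  n = 9:  E = -13.6057 × 2² / 9² = -0.671886 eV
  n = 10:  E = -13.6057 × 2² / 10² = -0.544228 eV

Checking against the measurement of -0.85 eV (2 sig figs), only n = 8 agrees:
E_8 = -0.850356 eV, which rounds to -0.85 eV ✓

Therefore n = 8.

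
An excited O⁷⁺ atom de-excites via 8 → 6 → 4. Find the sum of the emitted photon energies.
40.81710 eV

The energy levels of O⁷⁺ are E_n = -13.6057 × 8² / n² eV.

First transition (8 → 6):
ΔE₁ = |E_6 - E_8|
ΔE₁ = |-24.18791111111 - (-13.60570000000)| = 10.58221111 eV

Second transition (6 → 4):
ΔE₂ = |E_4 - E_6|
ΔE₂ = |-54.42280000000 - (-24.18791111111)| = 30.23488889 eV

Total energy released:
E_total = ΔE₁ + ΔE₂ = 10.58221111 + 30.23488889 = 40.81710 eV

Note: This equals the direct transition 8 → 4: 40.81710 eV ✓
Energy is conserved regardless of the path taken.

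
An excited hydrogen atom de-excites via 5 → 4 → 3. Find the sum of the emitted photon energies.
0.9675 eV

The energy levels of hydrogen are E_n = -13.6057 / n² eV.

First transition (5 → 4):
ΔE₁ = |E_4 - E_5|
ΔE₁ = |-0.8503562500 - (-0.5442280000)| = 0.3061283 eV

Second transition (4 → 3):
ΔE₂ = |E_3 - E_4|
ΔE₂ = |-1.5117444444 - (-0.8503562500)| = 0.6613882 eV

Total energy released:
E_total = ΔE₁ + ΔE₂ = 0.3061283 + 0.6613882 = 0.9675 eV

Note: This equals the direct transition 5 → 3: 0.9675 eV ✓
Energy is conserved regardless of the path taken.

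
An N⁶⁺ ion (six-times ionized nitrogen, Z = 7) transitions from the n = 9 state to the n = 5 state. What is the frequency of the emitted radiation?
4.45794e+15 Hz

First, find the transition energy:
E_9 = -13.6057 × 7² / 9² = -8.2306086 eV
E_5 = -13.6057 × 7² / 5² = -26.6671720 eV
|ΔE| = |E_5 - E_9| = 18.4365634 eV

Convert to Joules: E = 18.4365634 eV × (1.602177 × 10⁻¹⁹ J/eV) = 2.9538638e-18 J

Using E = hf:
f = E/h = 2.9538638e-18 J / (6.62607 × 10⁻³⁴ J·s)
f = 4.45794e+15 Hz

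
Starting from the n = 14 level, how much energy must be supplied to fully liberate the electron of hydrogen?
0.069 eV

The ionization energy is the energy needed to remove the electron completely (n → ∞).

For hydrogen, E_n = -13.6057 eV / n².

At n = 14: E_14 = -13.6057 / 14² = -0.069417 eV
At n = ∞: E_∞ = 0 eV

Ionization energy = E_∞ - E_14 = 0 - (-0.069417) = 0.069417 eV
Ionization energy ≈ 0.069 eV

This is also called the binding energy of the electron in state n = 14.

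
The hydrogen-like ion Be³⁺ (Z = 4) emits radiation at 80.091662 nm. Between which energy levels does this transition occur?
n = 5 → n = 3

First, find the photon energy from the wavelength (hc = 1239.84 eV·nm):
E = hc/λ = 1239.84 eV·nm / 80.091662 nm = 15.480263 eV

The energy levels of Be³⁺ satisfy E_n = -13.6057 × 4² / n² eV, so an emission n_i → n_f releases
ΔE = 13.6057 × 4² × (1/n_f² − 1/n_i²) eV.

Setting ΔE equal to the photon energy:
1/n_f² − 1/n_i² = 15.480263 / (13.6057 × 4²) = 0.071111111

Since 1/n_i² must be positive, we need 1/n_f² > 0.071111111, i.e. n_f ≤ 3. For each allowed n_f, solve n_i = (1/n_f² − 0.071111111)^(−1/2) and check whether it is a whole number:
  n_f = 1: 1/n_i² = 1.000000000 − 0.071111111 = 0.928888889 → n_i = 1.038  (not an integer) ✗
  n_f = 2: 1/n_i² = 0.250000000 − 0.071111111 = 0.178888889 → n_i = 2.364  (not an integer) ✗
  n_f = 3: 1/n_i² = 0.111111111 − 0.071111111 = 0.040000000 → n_i = 5.000  → integer, n_i = 5 ✓

Only n_f = 3 gives an integer upper level, n_i = 5.

The transition is from n = 5 to n = 3 (emission).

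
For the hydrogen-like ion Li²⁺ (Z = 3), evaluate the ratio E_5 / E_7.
1.960000

Using E_n = -13.6057 Z² / n² eV with Z = 3:

E_5 = -13.6057 × 3² / 5² = -122.4513 / 25 = -4.898052000000 eV
E_7 = -13.6057 × 3² / 7² = -122.4513 / 49 = -2.499006122449 eV

The ratio is:
E_5/E_7 = (-4.898052000000) / (-2.499006122449)
E_5/E_7 = (-122.4513/25) / (-122.4513/49)
E_5/E_7 = 49/25
E_5/E_7 = 1.960000
(Note: the Z² factors cancel in the ratio.)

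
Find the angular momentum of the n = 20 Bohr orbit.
2.109e-33 J·s (or 20ℏ)

In the Bohr model, angular momentum is quantized:
L = nℏ

where ℏ = h/(2π) = 1.05457e-34 J·s

For n = 20:
L = 20 × 1.05457e-34 J·s
L = 2.109e-33 J·s

This can also be written as L = 20ℏ.
The angular momentum is an integer multiple of the reduced Planck constant.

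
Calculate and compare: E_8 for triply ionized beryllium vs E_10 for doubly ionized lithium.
Be³⁺ at n = 8 (E = -3.40143 eV)

Using E_n = -13.6057 Z² / n² eV:

Be³⁺ (Z = 4) at n = 8:
E = -13.6057 × 4² / 8² = -13.6057 × 16 / 64 = -3.40142500 eV

Li²⁺ (Z = 3) at n = 10:
E = -13.6057 × 3² / 10² = -13.6057 × 9 / 100 = -1.22451300 eV

Since -3.40142500 eV < -1.22451300 eV,
Be³⁺ at n = 8 is more tightly bound (requires more energy to ionize).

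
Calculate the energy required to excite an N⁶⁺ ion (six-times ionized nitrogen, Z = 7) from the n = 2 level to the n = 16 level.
164.07 eV

The energy levels of a hydrogen-like atom are E_n = -13.6057 Z² eV / n².

Energy at n = 2: E_2 = -13.6057 × 7² / 2² = -166.66983 eV
Energy at n = 16: E_16 = -13.6057 × 7² / 16² = -2.60422 eV

The excitation energy is the difference:
ΔE = E_16 - E_2
ΔE = -2.60422 - (-166.66983)
ΔE = 164.07 eV

Since this is positive, energy must be absorbed (photon absorption).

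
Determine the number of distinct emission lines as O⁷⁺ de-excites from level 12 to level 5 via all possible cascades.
28

The electron can occupy levels n = 5, 6, ..., 12 during de-excitation — that is m = 12 - 5 + 1 = 8 distinct levels.

The number of distinct spectral lines equals the number of ways to choose 2 of these m levels (each pair gives one possible emission transition):

Number of lines = m(m-1)/2 = 8×7/2 = 28

These correspond to all possible transitions between the 8 levels:
12 → 11, 12 → 10, 12 → 9, 12 → 8, 12 → 7, 12 → 6, 12 → 5, 11 → 10...

Each transition produces a photon with a unique energy (and thus wavelength). This count does not depend on Z.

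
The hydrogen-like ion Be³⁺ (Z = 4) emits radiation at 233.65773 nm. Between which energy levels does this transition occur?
n = 8 → n = 5

First, find the photon energy from the wavelength (hc = 1239.84 eV·nm):
E = hc/λ = 1239.84 eV·nm / 233.65773 nm = 5.3062229 eV

The energy levels of Be³⁺ satisfy E_n = -13.6057 × 4² / n² eV, so an emission n_i → n_f releases
ΔE = 13.6057 × 4² × (1/n_f² − 1/n_i²) eV.

Setting ΔE equal to the photon energy:
1/n_f² − 1/n_i² = 5.3062229 / (13.6057 × 4²) = 0.024375000

Since 1/n_i² must be positive, we need 1/n_f² > 0.024375000, i.e. n_f ≤ 6. For each allowed n_f, solve n_i = (1/n_f² − 0.024375000)^(−1/2) and check whether it is a whole number:
  n_f = 1: 1/n_i² = 1.000000000 − 0.024375000 = 0.975625000 → n_i = 1.012  (not an integer) ✗
  n_f = 2: 1/n_i² = 0.250000000 − 0.024375000 = 0.225625000 → n_i = 2.105  (not an integer) ✗
  n_f = 3: 1/n_i² = 0.111111111 − 0.024375000 = 0.086736111 → n_i = 3.395  (not an integer) ✗
  n_f = 4: 1/n_i² = 0.062500000 − 0.024375000 = 0.038125000 → n_i = 5.121  (not an integer) ✗
  n_f = 5: 1/n_i² = 0.040000000 − 0.024375000 = 0.015625000 → n_i = 8.000  → integer, n_i = 8 ✓
  n_f = 6: 1/n_i² = 0.027777778 − 0.024375000 = 0.003402778 → n_i = 17.143  (not an integer) ✗

Only n_f = 5 gives an integer upper level, n_i = 8.

The transition is from n = 8 to n = 5 (emission).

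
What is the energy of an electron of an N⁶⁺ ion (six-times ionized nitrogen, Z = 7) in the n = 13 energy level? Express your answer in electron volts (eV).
-3.945 eV

The energy levels of a hydrogen-like atom are given by:
E_n = -13.6057 Z² / n² eV  (with Z = 7 for N⁶⁺)

For n = 13:
E_13 = -13.6057 × 7² / 13²
E_13 = -13.6057 × 49 / 169
E_13 = -3.945 eV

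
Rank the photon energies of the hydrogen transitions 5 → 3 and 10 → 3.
10 → 3

Calculate the energy for each transition:

Transition 5 → 3:
ΔE₁ = |E_3 - E_5| = |-13.6057/3² - (-13.6057/5²)|
ΔE₁ = |-1.51174444 - (-0.54422800)| = 0.96752 eV

Transition 10 → 3:
ΔE₂ = |E_3 - E_10| = |-13.6057/3² - (-13.6057/10²)|
ΔE₂ = |-1.51174444 - (-0.13605700)| = 1.37569 eV

Since 1.37569 eV > 0.96752 eV, the transition 10 → 3 emits the more energetic photon.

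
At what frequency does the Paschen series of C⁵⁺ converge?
1.31594e+16 Hz

The series limit corresponds to the transition from n = ∞ to n = 3.
This is the highest energy (shortest wavelength) transition in the Paschen series.

E_∞ = 0 eV
E_3 = -13.6057 × 6² / 3² = -54.4228000 eV

Energy at series limit:
ΔE = E_∞ - E_3 = 0 - (-54.4228000) = 54.4228000 eV
E = 54.4228000 eV × (1.602177 × 10⁻¹⁹ J/eV) = 8.7194958e-18 J
f = E/h = 8.7194958e-18 J / (6.62607 × 10⁻³⁴ J·s) = 1.31594e+16 Hz

This energy equals the ionization energy from the n = 3 state of C⁵⁺.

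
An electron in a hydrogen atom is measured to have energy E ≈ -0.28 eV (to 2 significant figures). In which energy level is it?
n = 7

The exact energy levels follow E_n = -13.6057 eV / n².

The measured value (-0.28 eV) is reported to only 2 significant figures, so we must test candidate n values and see which one matches to that precision.

Candidate energies:
  n = 5:  E = -13.6057/5² = -0.54423 eV
  n = 6:  E = -13.6057/6² = -0.37794 eV
  n = 7:  E = -13.6057/7² = -0.27767 eV  ← matches
  n = 8:  E = -13.6057/8² = -0.21259 eV
  n = 9:  E = -13.6057/9² = -0.16797 eV

Checking against the measurement of -0.28 eV (2 sig figs), only n = 7 agrees:
E_7 = -0.27767 eV, which rounds to -0.28 eV ✓

Therefore n = 7.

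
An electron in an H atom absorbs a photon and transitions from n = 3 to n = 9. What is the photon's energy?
1.34 eV

The energy levels of a hydrogen-like atom are E_n = -13.6057 eV / n².

Energy at n = 3: E_3 = -13.6057 / 3² = -1.51174 eV
Energy at n = 9: E_9 = -13.6057 / 9² = -0.16797 eV

The excitation energy is the difference:
ΔE = E_9 - E_3
ΔE = -0.16797 - (-1.51174)
ΔE = 1.34 eV

Since this is positive, energy must be absorbed (photon absorption).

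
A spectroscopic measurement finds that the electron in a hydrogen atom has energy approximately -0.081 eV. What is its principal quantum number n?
n = 13

The exact energy levels follow E_n = -13.6057 eV / n².

The measured value (-0.081 eV) is reported to only 2 significant figures, so we must test candidate n values and see which one matches to that precision.

Candidate energies:
  n = 11:  E = -13.6057/11² = -0.112444 eV
  n = 12:  E = -13.6057/12² = -0.094484 eV
  n = 13:  E = -13.6057/13² = -0.080507 eV  ← matches
  n = 14:  E = -13.6057/14² = -0.069417 eV
  n = 15:  E = -13.6057/15² = -0.060470 eV

Checking against the measurement of -0.081 eV (2 sig figs), only n = 13 agrees:
E_13 = -0.080507 eV, which rounds to -0.081 eV ✓

Therefore n = 13.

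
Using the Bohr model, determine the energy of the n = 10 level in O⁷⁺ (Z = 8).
-8.707648 eV

For hydrogen-like ions, the energy levels scale with Z²:
E_n = -13.6057 Z² / n² eV

For O⁷⁺ (Z = 8) at n = 10:
E_10 = -13.6057 × 8² / 10²
E_10 = -13.6057 × 64 / 100
E_10 = -870.7648 / 100
E_10 = -8.707648 eV

The energy is 64 times more negative than hydrogen at the same n due to the stronger nuclear charge.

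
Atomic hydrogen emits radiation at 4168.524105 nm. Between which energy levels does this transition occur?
n = 13 → n = 6

First, find the photon energy from the wavelength (hc = 1239.84 eV·nm):
E = hc/λ = 1239.84 eV·nm / 4168.524105 nm = 0.29742901 eV

The energy levels of hydrogen satisfy E_n = -13.6057 / n² eV, so an emission n_i → n_f releases
ΔE = 13.6057 × (1/n_f² − 1/n_i²) eV.

Setting ΔE equal to the photon energy:
1/n_f² − 1/n_i² = 0.29742901 / 13.6057 = 0.021860618

Since 1/n_i² must be positive, we need 1/n_f² > 0.021860618, i.e. n_f ≤ 6. For each allowed n_f, solve n_i = (1/n_f² − 0.021860618)^(−1/2) and check whether it is a whole number:
  n_f = 1: 1/n_i² = 1.000000000 − 0.021860618 = 0.978139382 → n_i = 1.011  (not an integer) ✗
  n_f = 2: 1/n_i² = 0.250000000 − 0.021860618 = 0.228139382 → n_i = 2.094  (not an integer) ✗
  n_f = 3: 1/n_i² = 0.111111111 − 0.021860618 = 0.089250493 → n_i = 3.347  (not an integer) ✗
  n_f = 4: 1/n_i² = 0.062500000 − 0.021860618 = 0.040639382 → n_i = 4.961  (not an integer) ✗
  n_f = 5: 1/n_i² = 0.040000000 − 0.021860618 = 0.018139382 → n_i = 7.425  (not an integer) ✗
  n_f = 6: 1/n_i² = 0.027777778 − 0.021860618 = 0.005917160 → n_i = 13.000  → integer, n_i = 13 ✓

Only n_f = 6 gives an integer upper level, n_i = 13.

The transition is from n = 13 to n = 6 (emission).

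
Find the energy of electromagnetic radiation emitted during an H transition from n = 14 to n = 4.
0.7809 eV

The energy levels are E_n = -13.6057 eV / n².

Energy at n = 14: E_14 = -13.6057 / 14² = -0.0694168 eV
Energy at n = 4: E_4 = -13.6057 / 4² = -0.8503563 eV

For emission (electron falling to lower state), the photon energy is:
E_photon = E_14 - E_4 = |-0.0694168 - (-0.8503563)|
E_photon = 0.7809 eV

This energy is carried away by the emitted photon.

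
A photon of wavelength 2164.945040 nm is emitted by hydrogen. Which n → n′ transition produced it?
n = 7 → n = 4

First, find the photon energy from the wavelength (hc = 1239.84 eV·nm):
E = hc/λ = 1239.84 eV·nm / 2164.945040 nm = 0.57268890 eV

The energy levels of hydrogen satisfy E_n = -13.6057 / n² eV, so an emission n_i → n_f releases
ΔE = 13.6057 × (1/n_f² − 1/n_i²) eV.

Setting ΔE equal to the photon energy:
1/n_f² − 1/n_i² = 0.57268890 / 13.6057 = 0.042091837

Since 1/n_i² must be positive, we need 1/n_f² > 0.042091837, i.e. n_f ≤ 4. For each allowed n_f, solve n_i = (1/n_f² − 0.042091837)^(−1/2) and check whether it is a whole number:
  n_f = 1: 1/n_i² = 1.000000000 − 0.042091837 = 0.957908163 → n_i = 1.022  (not an integer) ✗
  n_f = 2: 1/n_i² = 0.250000000 − 0.042091837 = 0.207908163 → n_i = 2.193  (not an integer) ✗
  n_f = 3: 1/n_i² = 0.111111111 − 0.042091837 = 0.069019274 → n_i = 3.806  (not an integer) ✗
  n_f = 4: 1/n_i² = 0.062500000 − 0.042091837 = 0.020408163 → n_i = 7.000  → integer, n_i = 7 ✓

Only n_f = 4 gives an integer upper level, n_i = 7.

The transition is from n = 7 to n = 4 (emission).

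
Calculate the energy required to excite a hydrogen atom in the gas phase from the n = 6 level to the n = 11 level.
0.27 eV

The energy levels of a hydrogen-like atom are E_n = -13.6057 eV / n².

Energy at n = 6: E_6 = -13.6057 / 6² = -0.37794 eV
Energy at n = 11: E_11 = -13.6057 / 11² = -0.11244 eV

The excitation energy is the difference:
ΔE = E_11 - E_6
ΔE = -0.11244 - (-0.37794)
ΔE = 0.27 eV

Since this is positive, energy must be absorbed (photon absorption).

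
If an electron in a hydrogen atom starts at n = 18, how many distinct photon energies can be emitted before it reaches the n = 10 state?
36

The electron can occupy levels n = 10, 11, ..., 18 during de-excitation — that is m = 18 - 10 + 1 = 9 distinct levels.

The number of distinct spectral lines equals the number of ways to choose 2 of these m levels (each pair gives one possible emission transition):

Number of lines = m(m-1)/2 = 9×8/2 = 36

These correspond to all possible transitions between the 9 levels:
18 → 17, 18 → 16, 18 → 15, 18 → 14, 18 → 13, 18 → 12, 18 → 11, 18 → 10...

Each transition produces a photon with a unique energy (and thus wavelength). This count does not depend on Z.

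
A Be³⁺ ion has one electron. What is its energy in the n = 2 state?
-54.42 eV

For hydrogen-like ions, the energy levels scale with Z²:
E_n = -13.6057 Z² / n² eV

For Be³⁺ (Z = 4) at n = 2:
E_2 = -13.6057 × 4² / 2²
E_2 = -13.6057 × 16 / 4
E_2 = -217.6912 / 4
E_2 = -54.42 eV

The energy is 16 times more negative than hydrogen at the same n due to the stronger nuclear charge.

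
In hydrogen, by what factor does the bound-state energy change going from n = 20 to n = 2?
100.000000

Using E_n = -13.6057 Z² / n² eV with Z = 1:

E_2 = -13.6057 / 2² = -13.6057 / 4 = -3.401425000000 eV
E_20 = -13.6057 / 20² = -13.6057 / 400 = -0.034014250000 eV

The ratio is:
E_2/E_20 = (-3.401425000000) / (-0.034014250000)
E_2/E_20 = (-13.6057/4) / (-13.6057/400)
E_2/E_20 = 400/4
E_2/E_20 = 100.000000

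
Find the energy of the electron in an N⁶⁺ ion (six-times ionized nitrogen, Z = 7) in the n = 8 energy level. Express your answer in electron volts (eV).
-10.4169 eV

The energy levels of a hydrogen-like atom are given by:
E_n = -13.6057 Z² / n² eV  (with Z = 7 for N⁶⁺)

For n = 8:
E_8 = -13.6057 × 7² / 8²
E_8 = -13.6057 × 49 / 64
E_8 = -10.4169 eV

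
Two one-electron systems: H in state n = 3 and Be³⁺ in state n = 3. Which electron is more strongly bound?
Be³⁺ at n = 3 (E = -24.19 eV)

Using E_n = -13.6057 Z² / n² eV:

H (Z = 1) at n = 3:
E = -13.6057 × 1² / 3² = -13.6057 × 1 / 9 = -1.51174 eV

Be³⁺ (Z = 4) at n = 3:
E = -13.6057 × 4² / 3² = -13.6057 × 16 / 9 = -24.18791 eV

Since -24.18791 eV < -1.51174 eV,
Be³⁺ at n = 3 is more tightly bound (requires more energy to ionize).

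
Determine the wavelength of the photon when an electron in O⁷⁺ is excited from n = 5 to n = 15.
40.046 nm

First, find the transition energy using E_n = -13.6057 Z² / n² eV:
E_5 = -13.6057 × 8² / 5² = -34.83059 eV
E_15 = -13.6057 × 8² / 15² = -3.87007 eV

Photon energy: |ΔE| = |E_15 - E_5| = 30.96052 eV

Convert to wavelength using E = hc/λ with hc = 1239.84 eV·nm:
λ = hc/E = 1239.84 eV·nm / 30.96052 eV
λ = 40.046 nm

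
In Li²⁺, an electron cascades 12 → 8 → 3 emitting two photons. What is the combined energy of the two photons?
12.755344 eV

The energy levels of Li²⁺ are E_n = -13.6057 × 3² / n² eV.

First transition (12 → 8):
ΔE₁ = |E_8 - E_12|
ΔE₁ = |-1.913301562500 - (-0.850356250000)| = 1.062945313 eV

Second transition (8 → 3):
ΔE₂ = |E_3 - E_8|
ΔE₂ = |-13.605700000000 - (-1.913301562500)| = 11.692398438 eV

Total energy released:
E_total = ΔE₁ + ΔE₂ = 1.062945313 + 11.692398438 = 12.755344 eV

Note: This equals the direct transition 12 → 3: 12.755344 eV ✓
Energy is conserved regardless of the path taken.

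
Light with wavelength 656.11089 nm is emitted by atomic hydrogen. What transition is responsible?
n = 3 → n = 2

First, find the photon energy from the wavelength (hc = 1239.84 eV·nm):
E = hc/λ = 1239.84 eV·nm / 656.11089 nm = 1.8896806 eV

The energy levels of hydrogen satisfy E_n = -13.6057 / n² eV, so an emission n_i → n_f releases
ΔE = 13.6057 × (1/n_f² − 1/n_i²) eV.

Setting ΔE equal to the photon energy:
1/n_f² − 1/n_i² = 1.8896806 / 13.6057 = 0.13888889

Since 1/n_i² must be positive, we need 1/n_f² > 0.13888889, i.e. n_f ≤ 2. For each allowed n_f, solve n_i = (1/n_f² − 0.13888889)^(−1/2) and check whether it is a whole number:
  n_f = 1: 1/n_i² = 1.00000000 − 0.13888889 = 0.86111111 → n_i = 1.078  (not an integer) ✗
  n_f = 2: 1/n_i² = 0.25000000 − 0.13888889 = 0.11111111 → n_i = 3.000  → integer, n_i = 3 ✓

Only n_f = 2 gives an integer upper level, n_i = 3.

The transition is from n = 3 to n = 2 (emission).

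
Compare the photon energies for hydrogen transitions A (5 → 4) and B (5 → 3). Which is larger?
5 → 3

Calculate the energy for each transition:

Transition 5 → 4:
ΔE₁ = |E_4 - E_5| = |-13.6057/4² - (-13.6057/5²)|
ΔE₁ = |-0.8503562500 - (-0.5442280000)| = 0.3061283 eV

Transition 5 → 3:
ΔE₂ = |E_3 - E_5| = |-13.6057/3² - (-13.6057/5²)|
ΔE₂ = |-1.5117444444 - (-0.5442280000)| = 0.9675164 eV

Since 0.9675164 eV > 0.3061283 eV, the transition 5 → 3 emits the more energetic photon.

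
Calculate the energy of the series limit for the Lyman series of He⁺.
54.423 eV

The series limit corresponds to the transition from n = ∞ to n = 1.
This is the highest energy (shortest wavelength) transition in the Lyman series.

E_∞ = 0 eV
E_1 = -13.6057 × 2² / 1² = -54.423 eV

Energy at series limit:
ΔE = E_∞ - E_1 = 0 - (-54.423) = 54.423 eV

This energy equals the ionization energy from the n = 1 state of He⁺.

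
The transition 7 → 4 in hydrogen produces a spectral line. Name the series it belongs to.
Brackett series

The spectral series in hydrogen are named based on the final (lower) energy level:
- Lyman series: n_final = 1 (ultraviolet)
- Balmer series: n_final = 2 (visible/near-UV)
- Paschen series: n_final = 3 (infrared)
- Brackett series: n_final = 4 (infrared)
- Pfund series: n_final = 5 (far infrared)

Since this transition ends at n = 4, it belongs to the Brackett series.

For reference, this 7 → 4 line has photon energy
ΔE = 13.6057 eV × (1/4² - 1/7²) = 0.57268890 eV,
corresponding to wavelength λ = hc/ΔE = 1239.84 eV·nm / 0.57268890 eV = 2164.95 nm in the infrared region.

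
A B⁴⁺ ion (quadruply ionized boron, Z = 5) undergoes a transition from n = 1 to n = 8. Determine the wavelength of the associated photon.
3.702919 nm

First, find the transition energy using E_n = -13.6057 Z² / n² eV:
E_1 = -13.6057 × 5² / 1² = -340.14250000 eV
E_8 = -13.6057 × 5² / 8² = -5.31472656 eV

Photon energy: |ΔE| = |E_8 - E_1| = 334.82777344 eV

Convert to wavelength using E = hc/λ with hc = 1239.84 eV·nm:
λ = hc/E = 1239.84 eV·nm / 334.82777344 eV
λ = 3.702919 nm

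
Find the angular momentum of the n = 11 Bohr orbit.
1.16003e-33 J·s (or 11ℏ)

In the Bohr model, angular momentum is quantized:
L = nℏ

where ℏ = h/(2π) = 1.0545718e-34 J·s

For n = 11:
L = 11 × 1.0545718e-34 J·s
L = 1.16003e-33 J·s

This can also be written as L = 11ℏ.
The angular momentum is an integer multiple of the reduced Planck constant.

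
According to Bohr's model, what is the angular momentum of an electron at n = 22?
2.32006e-33 J·s (or 22ℏ)

In the Bohr model, angular momentum is quantized:
L = nℏ

where ℏ = h/(2π) = 1.0545718e-34 J·s

For n = 22:
L = 22 × 1.0545718e-34 J·s
L = 2.32006e-33 J·s

This can also be written as L = 22ℏ.
The angular momentum is an integer multiple of the reduced Planck constant.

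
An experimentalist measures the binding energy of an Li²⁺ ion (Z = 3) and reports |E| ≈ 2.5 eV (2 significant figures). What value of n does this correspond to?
n = 7

The exact energy levels follow E_n = -13.6057 Z² / n² eV with Z = 3.

The measured value (-2.5 eV) is reported to only 2 significant figures, so we must test candidate n values and see which one matches to that precision.

Candidate energies:
  n = 5:  E = -13.6057 × 3² / 5² = -4.898052 eV
  n = 6:  E = -13.6057 × 3² / 6² = -3.401425 eV
  n = 7:  E = -13.6057 × 3² / 7² = -2.499006 eV  ← matches
  n = 8:  E = -13.6057 × 3² / 8² = -1.913302 eV
  n = 9:  E = -13.6057 × 3² / 9² = -1.511744 eV

Checking against the measurement of -2.5 eV (2 sig figs), only n = 7 agrees:
E_7 = -2.499006 eV, which rounds to -2.5 eV ✓

Therefore n = 7.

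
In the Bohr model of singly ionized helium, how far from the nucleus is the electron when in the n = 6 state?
0.95252 nm (or 9.52519 Å)

The Bohr radius formula is:
r_n = n² a₀ / Z

where a₀ = 0.05291772 nm is the Bohr radius.

For He⁺ (Z = 2) at n = 6:
r_6 = 6² × 0.05291772 nm / 2
r_6 = 36 × 0.05291772 nm / 2
r_6 = 1.905038 nm / 2
r_6 = 0.95252 nm

The electron orbits at approximately 0.95252 nm from the nucleus.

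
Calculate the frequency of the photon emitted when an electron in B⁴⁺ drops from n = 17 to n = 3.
8.8539e+15 Hz

First, find the transition energy:
E_17 = -13.6057 × 5² / 17² = -1.176964 eV
E_3 = -13.6057 × 5² / 3² = -37.793611 eV
|ΔE| = |E_3 - E_17| = 36.616647 eV

Convert to Joules: E = 36.616647 eV × (1.602177 × 10⁻¹⁹ J/eV) = 5.866635e-18 J

Using E = hf:
f = E/h = 5.866635e-18 J / (6.62607 × 10⁻³⁴ J·s)
f = 8.8539e+15 Hz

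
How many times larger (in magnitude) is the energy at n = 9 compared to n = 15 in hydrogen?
2.77778

Using E_n = -13.6057 Z² / n² eV with Z = 1:

E_9 = -13.6057 / 9² = -13.6057 / 81 = -0.16797160494 eV
E_15 = -13.6057 / 15² = -13.6057 / 225 = -0.06046977778 eV

The ratio is:
E_9/E_15 = (-0.16797160494) / (-0.06046977778)
E_9/E_15 = (-13.6057/81) / (-13.6057/225)
E_9/E_15 = 225/81
E_9/E_15 = 2.77778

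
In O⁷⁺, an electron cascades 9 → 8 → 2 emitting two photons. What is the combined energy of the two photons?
206.94 eV

The energy levels of O⁷⁺ are E_n = -13.6057 × 8² / n² eV.

First transition (9 → 8):
ΔE₁ = |E_8 - E_9|
ΔE₁ = |-13.60570000 - (-10.75018272)| = 2.85552 eV

Second transition (8 → 2):
ΔE₂ = |E_2 - E_8|
ΔE₂ = |-217.69120000 - (-13.60570000)| = 204.08550 eV

Total energy released:
E_total = ΔE₁ + ΔE₂ = 2.85552 + 204.08550 = 206.94 eV

Note: This equals the direct transition 9 → 2: 206.94 eV ✓
Energy is conserved regardless of the path taken.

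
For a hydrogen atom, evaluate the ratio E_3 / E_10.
11.11

Using E_n = -13.6057 Z² / n² eV with Z = 1:

E_3 = -13.6057 / 3² = -13.6057 / 9 = -1.51174444 eV
E_10 = -13.6057 / 10² = -13.6057 / 100 = -0.13605700 eV

The ratio is:
E_3/E_10 = (-1.51174444) / (-0.13605700)
E_3/E_10 = (-13.6057/9) / (-13.6057/100)
E_3/E_10 = 100/9
E_3/E_10 = 11.11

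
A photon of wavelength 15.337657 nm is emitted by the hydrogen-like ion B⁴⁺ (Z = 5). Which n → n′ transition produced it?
n = 9 → n = 2

First, find the photon energy from the wavelength (hc = 1239.84 eV·nm):
E = hc/λ = 1239.84 eV·nm / 15.337657 nm = 80.836336 eV

The energy levels of B⁴⁺ satisfy E_n = -13.6057 × 5² / n² eV, so an emission n_i → n_f releases
ΔE = 13.6057 × 5² × (1/n_f² − 1/n_i²) eV.

Setting ΔE equal to the photon energy:
1/n_f² − 1/n_i² = 80.836336 / (13.6057 × 5²) = 0.23765432

Since 1/n_i² must be positive, we need 1/n_f² > 0.23765432, i.e. n_f ≤ 2. For each allowed n_f, solve n_i = (1/n_f² − 0.23765432)^(−1/2) and check whether it is a whole number:
  n_f = 1: 1/n_i² = 1.00000000 − 0.23765432 = 0.76234568 → n_i = 1.145  (not an integer) ✗
  n_f = 2: 1/n_i² = 0.25000000 − 0.23765432 = 0.01234568 → n_i = 9.000  → integer, n_i = 9 ✓

Only n_f = 2 gives an integer upper level, n_i = 9.

The transition is from n = 9 to n = 2 (emission).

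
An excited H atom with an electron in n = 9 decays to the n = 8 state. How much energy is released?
0.045 eV

The energy levels are E_n = -13.6057 eV / n².

Energy at n = 9: E_9 = -13.6057 / 9² = -0.167972 eV
Energy at n = 8: E_8 = -13.6057 / 8² = -0.212589 eV

For emission (electron falling to lower state), the photon energy is:
E_photon = E_9 - E_8 = |-0.167972 - (-0.212589)|
E_photon = 0.045 eV

This energy is carried away by the emitted photon.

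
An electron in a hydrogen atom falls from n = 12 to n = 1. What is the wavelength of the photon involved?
91.76 nm

First, find the transition energy using E_n = -13.6057 / n² eV:
E_12 = -13.6057 / 12² = -0.0945 eV
E_1 = -13.6057 / 1² = -13.6057 eV

Photon energy: |ΔE| = |E_1 - E_12| = 13.5112 eV

Convert to wavelength using E = hc/λ with hc = 1239.84 eV·nm:
λ = hc/E = 1239.84 eV·nm / 13.5112 eV
λ = 91.76 nm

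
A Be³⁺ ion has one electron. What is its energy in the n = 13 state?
-1.288 eV

For hydrogen-like ions, the energy levels scale with Z²:
E_n = -13.6057 Z² / n² eV

For Be³⁺ (Z = 4) at n = 13:
E_13 = -13.6057 × 4² / 13²
E_13 = -13.6057 × 16 / 169
E_13 = -217.6912 / 169
E_13 = -1.288 eV

The energy is 16 times more negative than hydrogen at the same n due to the stronger nuclear charge.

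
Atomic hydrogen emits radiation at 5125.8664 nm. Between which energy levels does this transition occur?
n = 10 → n = 6

First, find the photon energy from the wavelength (hc = 1239.84 eV·nm):
E = hc/λ = 1239.84 eV·nm / 5125.8664 nm = 0.24187911 eV

The energy levels of hydrogen satisfy E_n = -13.6057 / n² eV, so an emission n_i → n_f releases
ΔE = 13.6057 × (1/n_f² − 1/n_i²) eV.

Setting ΔE equal to the photon energy:
1/n_f² − 1/n_i² = 0.24187911 / 13.6057 = 0.017777778

Since 1/n_i² must be positive, we need 1/n_f² > 0.017777778, i.e. n_f ≤ 7. For each allowed n_f, solve n_i = (1/n_f² − 0.017777778)^(−1/2) and check whether it is a whole number:
  n_f = 1: 1/n_i² = 1.000000000 − 0.017777778 = 0.982222222 → n_i = 1.009  (not an integer) ✗
  n_f = 2: 1/n_i² = 0.250000000 − 0.017777778 = 0.232222222 → n_i = 2.075  (not an integer) ✗
  n_f = 3: 1/n_i² = 0.111111111 − 0.017777778 = 0.093333333 → n_i = 3.273  (not an integer) ✗
  n_f = 4: 1/n_i² = 0.062500000 − 0.017777778 = 0.044722222 → n_i = 4.729  (not an integer) ✗
  n_f = 5: 1/n_i² = 0.040000000 − 0.017777778 = 0.022222222 → n_i = 6.708  (not an integer) ✗
  n_f = 6: 1/n_i² = 0.027777778 − 0.017777778 = 0.010000000 → n_i = 10.000  → integer, n_i = 10 ✓
  n_f = 7: 1/n_i² = 0.020408163 − 0.017777778 = 0.002630385 → n_i = 19.498  (not an integer) ✗

Only n_f = 6 gives an integer upper level, n_i = 10.

The transition is from n = 10 to n = 6 (emission).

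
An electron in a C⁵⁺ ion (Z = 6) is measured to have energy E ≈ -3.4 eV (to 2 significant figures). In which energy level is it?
n = 12

The exact energy levels follow E_n = -13.6057 Z² / n² eV with Z = 6.

The measured value (-3.4 eV) is reported to only 2 significant figures, so we must test candidate n values and see which one matches to that precision.

Candidate energies:
  n = 10:  E = -13.6057 × 6² / 10² = -4.898052 eV
  n = 11:  E = -13.6057 × 6² / 11² = -4.047977 eV
  n = 12:  E = -13.6057 × 6² / 12² = -3.401425 eV  ← matches
  n = 13:  E = -13.6057 × 6² / 13² = -2.898256 eV
  n = 14:  E = -13.6057 × 6² / 14² = -2.499006 eV

Checking against the measurement of -3.4 eV (2 sig figs), only n = 12 agrees:
E_12 = -3.401425 eV, which rounds to -3.4 eV ✓

Therefore n = 12.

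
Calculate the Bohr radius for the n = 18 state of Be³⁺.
4.2863 nm (or 42.8633 Å)

The Bohr radius formula is:
r_n = n² a₀ / Z

where a₀ = 0.0529177 nm is the Bohr radius.

For Be³⁺ (Z = 4) at n = 18:
r_18 = 18² × 0.0529177 nm / 4
r_18 = 324 × 0.0529177 nm / 4
r_18 = 17.14533 nm / 4
r_18 = 4.2863 nm

The electron orbits at approximately 4.2863 nm from the nucleus.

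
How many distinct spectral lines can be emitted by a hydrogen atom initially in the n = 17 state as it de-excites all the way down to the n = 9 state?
36

The electron can occupy levels n = 9, 10, ..., 17 during de-excitation — that is m = 17 - 9 + 1 = 9 distinct levels.

The number of distinct spectral lines equals the number of ways to choose 2 of these m levels (each pair gives one possible emission transition):

Number of lines = m(m-1)/2 = 9×8/2 = 36

These correspond to all possible transitions between the 9 levels:
17 → 16, 17 → 15, 17 → 14, 17 → 13, 17 → 12, 17 → 11, 17 → 10, 17 → 9...

Each transition produces a photon with a unique energy (and thus wavelength). This count does not depend on Z.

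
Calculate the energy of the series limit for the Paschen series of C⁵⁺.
54.4228 eV

The series limit corresponds to the transition from n = ∞ to n = 3.
This is the highest energy (shortest wavelength) transition in the Paschen series.

E_∞ = 0 eV
E_3 = -13.6057 × 6² / 3² = -54.4228 eV

Energy at series limit:
ΔE = E_∞ - E_3 = 0 - (-54.4228) = 54.4228 eV

This energy equals the ionization energy from the n = 3 state of C⁵⁺.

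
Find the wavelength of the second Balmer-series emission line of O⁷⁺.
7.59 nm

The lines of a series are numbered from the longest wavelength (smallest ΔE) outward; the second line is the transition from n = n_f + 2 to n_f.
The Balmer series has all transitions ending at n_f = 2.

For O⁷⁺ (Z = 8), the second line (β-line) is the jump from n = 4 to n = 2:
E_4 = -13.6057 × 8² / 4² = -54.4228 eV
E_2 = -13.6057 × 8² / 2² = -217.6912 eV
ΔE = E_4 - E_2 = 163.2684 eV

λ = hc/E = 1239.84 eV·nm / 163.2684 eV
λ = 7.59 nm

This is the β-line of the Balmer series in O⁷⁺.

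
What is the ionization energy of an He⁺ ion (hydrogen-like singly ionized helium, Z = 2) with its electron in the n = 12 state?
0.37794 eV

The ionization energy is the energy needed to remove the electron completely (n → ∞).

For a hydrogen-like ion with Z = 2, E_n = -13.6057 Z² / n² eV.

At n = 12: E_12 = -13.6057 × 2² / 12² = -0.37793611 eV
At n = ∞: E_∞ = 0 eV

Ionization energy = E_∞ - E_12 = 0 - (-0.37793611) = 0.37793611 eV
Ionization energy ≈ 0.37794 eV

This is also called the binding energy of the electron in state n = 12.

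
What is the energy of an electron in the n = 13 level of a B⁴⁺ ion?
-2.013 eV

For hydrogen-like ions, the energy levels scale with Z²:
E_n = -13.6057 Z² / n² eV

For B⁴⁺ (Z = 5) at n = 13:
E_13 = -13.6057 × 5² / 13²
E_13 = -13.6057 × 25 / 169
E_13 = -340.1425 / 169
E_13 = -2.013 eV

The energy is 25 times more negative than hydrogen at the same n due to the stronger nuclear charge.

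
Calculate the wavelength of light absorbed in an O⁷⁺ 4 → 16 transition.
24.30 nm

First, find the transition energy using E_n = -13.6057 Z² / n² eV:
E_4 = -13.6057 × 8² / 4² = -54.4228 eV
E_16 = -13.6057 × 8² / 16² = -3.4014 eV

Photon energy: |ΔE| = |E_16 - E_4| = 51.0214 eV

Convert to wavelength using E = hc/λ with hc = 1239.84 eV·nm:
λ = hc/E = 1239.84 eV·nm / 51.0214 eV
λ = 24.30 nm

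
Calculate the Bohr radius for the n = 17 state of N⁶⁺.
2.1847 nm (or 21.8475 Å)

The Bohr radius formula is:
r_n = n² a₀ / Z

where a₀ = 0.0529177 nm is the Bohr radius.

For N⁶⁺ (Z = 7) at n = 17:
r_17 = 17² × 0.0529177 nm / 7
r_17 = 289 × 0.0529177 nm / 7
r_17 = 15.29322 nm / 7
r_17 = 2.1847 nm

The electron orbits at approximately 2.1847 nm from the nucleus.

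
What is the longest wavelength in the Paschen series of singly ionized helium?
468.651 nm

The longest wavelength corresponds to the smallest energy transition in the series.
The Paschen series has all transitions ending at n_f = 3.

For He⁺ (Z = 2), the first line (α-line) is the jump from n = 4 to n = 3:
E_4 = -13.6057 × 2² / 4² = -3.4014250 eV
E_3 = -13.6057 × 2² / 3² = -6.0469778 eV
ΔE = E_4 - E_3 = 2.6455528 eV

λ = hc/E = 1239.84 eV·nm / 2.6455528 eV
λ = 468.651 nm

This is the α-line of the Paschen series in He⁺.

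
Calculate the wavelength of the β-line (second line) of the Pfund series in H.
4651.25 nm

The lines of a series are numbered from the longest wavelength (smallest ΔE) outward; the second line is the transition from n = n_f + 2 to n_f.
The Pfund series has all transitions ending at n_f = 5.

For H, the second line (β-line) is the jump from n = 7 to n = 5:
E_7 = -13.6057 / 7² = -0.27766735 eV
E_5 = -13.6057 / 5² = -0.54422800 eV
ΔE = E_7 - E_5 = 0.26656065 eV

λ = hc/E = 1239.84 eV·nm / 0.26656065 eV
λ = 4651.25 nm

This is the β-line of the Pfund series in H.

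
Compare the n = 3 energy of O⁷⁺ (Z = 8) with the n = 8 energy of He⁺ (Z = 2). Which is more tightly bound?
O⁷⁺ at n = 3 (E = -96.752 eV)

Using E_n = -13.6057 Z² / n² eV:

O⁷⁺ (Z = 8) at n = 3:
E = -13.6057 × 8² / 3² = -13.6057 × 64 / 9 = -96.751644 eV

He⁺ (Z = 2) at n = 8:
E = -13.6057 × 2² / 8² = -13.6057 × 4 / 64 = -0.850356 eV

Since -96.751644 eV < -0.850356 eV,
O⁷⁺ at n = 3 is more tightly bound (requires more energy to ionize).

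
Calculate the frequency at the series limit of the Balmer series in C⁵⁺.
2.9609e+16 Hz

The series limit corresponds to the transition from n = ∞ to n = 2.
This is the highest energy (shortest wavelength) transition in the Balmer series.

E_∞ = 0 eV
E_2 = -13.6057 × 6² / 2² = -122.4513000 eV

Energy at series limit:
ΔE = E_∞ - E_2 = 0 - (-122.4513000) = 122.4513000 eV
E = 122.4513000 eV × (1.602177 × 10⁻¹⁹ J/eV) = 1.961887e-17 J
f = E/h = 1.961887e-17 J / (6.62607 × 10⁻³⁴ J·s) = 2.9609e+16 Hz

This energy equals the ionization energy from the n = 2 state of C⁵⁺.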